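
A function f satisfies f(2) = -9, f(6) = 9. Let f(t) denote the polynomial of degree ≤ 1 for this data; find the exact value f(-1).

Evaluate each Lagrange basis at t = -1:
L_0(-1) = (-7)/[(-4)] = 7/4
L_1(-1) = (-3)/[(4)] = -3/4
Sum: (-9)·(7/4) + 9·(-3/4) = -45/2

-45/2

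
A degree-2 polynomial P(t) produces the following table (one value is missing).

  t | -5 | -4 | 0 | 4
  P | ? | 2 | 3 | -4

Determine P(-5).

1/2

The 3 known values determine P uniquely (degree ≤ 2).
L_0(-5) = (-5)·(-9)/[(-4)·(-8)] = 45/32
L_1(-5) = (-1)·(-9)/[(4)·(-4)] = -9/16
L_2(-5) = (-1)·(-5)/[(8)·(4)] = 5/32
Sum: 2·(45/32) + 3·(-9/16) + (-4)·(5/32) = 1/2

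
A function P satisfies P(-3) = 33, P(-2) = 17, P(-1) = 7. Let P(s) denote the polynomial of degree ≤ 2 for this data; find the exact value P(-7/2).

173/4

Evaluate each Lagrange basis at s = -7/2:
L_0(-7/2) = (-3/2)·(-5/2)/[(-1)·(-2)] = 15/8
L_1(-7/2) = (-1/2)·(-5/2)/[(1)·(-1)] = -5/4
L_2(-7/2) = (-1/2)·(-3/2)/[(2)·(1)] = 3/8
Sum: 33·(15/8) + 17·(-5/4) + 7·(3/8) = 173/4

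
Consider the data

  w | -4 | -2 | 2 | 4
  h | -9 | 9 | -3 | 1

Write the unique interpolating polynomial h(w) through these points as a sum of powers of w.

L_0(w) = (w + 2)(w - 2)(w - 4) / [-96] = -(1/96)w^3 + (1/24)w^2 + (1/24)w - 1/6
L_1(w) = (w + 4)(w - 2)(w - 4) / [48] = (1/48)w^3 - (1/24)w^2 - (1/3)w + 2/3
L_2(w) = (w + 4)(w + 2)(w - 4) / [-48] = -(1/48)w^3 - (1/24)w^2 + (1/3)w + 2/3
L_3(w) = (w + 4)(w + 2)(w - 2) / [96] = (1/96)w^3 + (1/24)w^2 - (1/24)w - 1/6
h(w) = (-9)·L_0 + 9·L_1 + (-3)·L_2 + 1·L_3
  (-9)·L_0(w) = (3/32)w^3 - (3/8)w^2 - (3/8)w + 3/2
  9·L_1(w) = (3/16)w^3 - (3/8)w^2 - 3w + 6
  (-3)·L_2(w) = (1/16)w^3 + (1/8)w^2 - w - 2
  1·L_3(w) = (1/96)w^3 + (1/24)w^2 - (1/24)w - 1/6
Adding term by term: (17/48)w^3 - (7/12)w^2 - (53/12)w + 16/3

h(w) = (17/48)w^3 - (7/12)w^2 - (53/12)w + 16/3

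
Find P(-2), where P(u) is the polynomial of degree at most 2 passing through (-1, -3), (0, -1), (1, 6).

Evaluate each Lagrange basis at u = -2:
L_0(-2) = (-2)·(-3)/[(-1)·(-2)] = 3
L_1(-2) = (-1)·(-3)/[(1)·(-1)] = -3
L_2(-2) = (-1)·(-2)/[(2)·(1)] = 1
Sum: (-3)·(3) + (-1)·(-3) + 6·(1) = 0

0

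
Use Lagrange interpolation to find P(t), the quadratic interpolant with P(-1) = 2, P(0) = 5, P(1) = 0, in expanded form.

Build the Lagrange basis polynomials:
L_0(t) = t(t - 1) / [2] = (1/2)t^2 - (1/2)t
L_1(t) = (t + 1)(t - 1) / [-1] = -t^2 + 1
L_2(t) = (t + 1)t / [2] = (1/2)t^2 + (1/2)t
P(t) = 2·L_0 + 5·L_1 + 0·L_2
  2·L_0(t) = t^2 - t
  5·L_1(t) = -5t^2 + 5
  0·L_2(t) = 0
Adding term by term: -4t^2 - t + 5

P(t) = -4t^2 - t + 5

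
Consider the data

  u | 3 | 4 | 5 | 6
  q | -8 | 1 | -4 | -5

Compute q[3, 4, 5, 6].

3

q[3,4] = (1 - (-8)) / (4 - 3) = 9
q[4,5] = (-4 - 1) / (5 - 4) = -5
q[5,6] = (-5 - (-4)) / (6 - 5) = -1
q[3,4,5] = (-5 - 9) / (5 - 3) = -7
q[4,5,6] = (-1 - (-5)) / (6 - 4) = 2
q[3,4,5,6] = (2 - (-7)) / (6 - 3) = 3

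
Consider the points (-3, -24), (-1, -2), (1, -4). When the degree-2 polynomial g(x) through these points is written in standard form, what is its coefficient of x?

Build the Lagrange basis polynomials:
L_0(x) = (x + 1)(x - 1) / [8] = (1/8)x^2 - 1/8
L_1(x) = (x + 3)(x - 1) / [-4] = -(1/4)x^2 - (1/2)x + 3/4
L_2(x) = (x + 3)(x + 1) / [8] = (1/8)x^2 + (1/2)x + 3/8
g(x) = (-24)·L_0 + (-2)·L_1 + (-4)·L_2
Only the coefficient of x is needed; take it from each L_i and combine:
(-24)·(0) + (-2)·(-1/2) + (-4)·(1/2) = -1

-1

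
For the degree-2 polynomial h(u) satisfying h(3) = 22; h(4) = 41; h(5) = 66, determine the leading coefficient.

3

The leading coefficient equals the top divided difference h[3,4,5].
h[3,4] = (41 - 22) / (4 - 3) = 19
h[4,5] = (66 - 41) / (5 - 4) = 25
h[3,4,5] = (25 - 19) / (5 - 3) = 3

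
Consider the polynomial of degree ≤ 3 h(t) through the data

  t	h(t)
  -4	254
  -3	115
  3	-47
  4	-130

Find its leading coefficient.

The leading coefficient equals the top divided difference h[-4,-3,3,4].
h[-4,-3] = (115 - 254) / (-3 - (-4)) = -139
h[-3,3] = (-47 - 115) / (3 - (-3)) = -27
h[3,4] = (-130 - (-47)) / (4 - 3) = -83
h[-4,-3,3] = (-27 - (-139)) / (3 - (-4)) = 16
h[-3,3,4] = (-83 - (-27)) / (4 - (-3)) = -8
h[-4,-3,3,4] = (-8 - 16) / (4 - (-4)) = -3

-3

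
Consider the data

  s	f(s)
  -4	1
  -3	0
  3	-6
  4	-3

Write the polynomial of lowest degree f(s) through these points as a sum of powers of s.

f(s) = (1/14)s^3 + (2/7)s^2 - (23/14)s - 39/7

Newton's divided differences:
f[-4,-3] = (0 - 1) / (-3 - (-4)) = -1
f[-3,3] = (-6 - 0) / (3 - (-3)) = -1
f[3,4] = (-3 - (-6)) / (4 - 3) = 3
f[-4,-3,3] = (-1 - (-1)) / (3 - (-4)) = 0
f[-3,3,4] = (3 - (-1)) / (4 - (-3)) = 4/7
f[-4,-3,3,4] = (4/7 - 0) / (4 - (-4)) = 1/14
f(s) = 1 + (-1)·(s + 4) + (1/14)·(s + 4)(s + 3)(s - 3)
Expanding: f(s) = (1/14)s^3 + (2/7)s^2 - (23/14)s - 39/7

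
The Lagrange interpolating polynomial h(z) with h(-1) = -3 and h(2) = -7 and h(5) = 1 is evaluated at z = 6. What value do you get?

19/3

Evaluate each Lagrange basis at z = 6:
L_0(6) = (4)·(1)/[(-3)·(-6)] = 2/9
L_1(6) = (7)·(1)/[(3)·(-3)] = -7/9
L_2(6) = (7)·(4)/[(6)·(3)] = 14/9
Sum: (-3)·(2/9) + (-7)·(-7/9) + 1·(14/9) = 19/3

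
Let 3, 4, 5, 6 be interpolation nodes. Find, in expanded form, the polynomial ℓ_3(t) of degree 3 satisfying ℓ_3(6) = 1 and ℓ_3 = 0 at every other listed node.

ℓ_3(t) = (1/6)t^3 - 2t^2 + (47/6)t - 10

ℓ_3(t) = (t - 3)(t - 4)(t - 5) / [(3)·(2)·(1)]
       = (t^3 - 12t^2 + 47t - 60) / (6)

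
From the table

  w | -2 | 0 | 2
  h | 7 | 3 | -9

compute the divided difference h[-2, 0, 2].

-1

h[-2,0] = (3 - 7) / (0 - (-2)) = -2
h[0,2] = (-9 - 3) / (2 - 0) = -6
h[-2,0,2] = (-6 - (-2)) / (2 - (-2)) = -1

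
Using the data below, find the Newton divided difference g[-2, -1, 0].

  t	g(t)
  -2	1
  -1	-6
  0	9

g[-2,-1] = (-6 - 1) / (-1 - (-2)) = -7
g[-1,0] = (9 - (-6)) / (0 - (-1)) = 15
g[-2,-1,0] = (15 - (-7)) / (0 - (-2)) = 11

11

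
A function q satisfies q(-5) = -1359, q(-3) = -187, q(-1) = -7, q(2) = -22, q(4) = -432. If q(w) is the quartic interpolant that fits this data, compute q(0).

-4

Evaluate each Lagrange basis at w = 0:
L_0(0) = (3)·(1)·(-2)·(-4)/[(-2)·(-4)·(-7)·(-9)] = 1/21
L_1(0) = (5)·(1)·(-2)·(-4)/[(2)·(-2)·(-5)·(-7)] = -2/7
L_2(0) = (5)·(3)·(-2)·(-4)/[(4)·(2)·(-3)·(-5)] = 1
L_3(0) = (5)·(3)·(1)·(-4)/[(7)·(5)·(3)·(-2)] = 2/7
L_4(0) = (5)·(3)·(1)·(-2)/[(9)·(7)·(5)·(2)] = -1/21
Sum: (-1359)·(1/21) + (-187)·(-2/7) + (-7)·(1) + (-22)·(2/7) + (-432)·(-1/21) = -4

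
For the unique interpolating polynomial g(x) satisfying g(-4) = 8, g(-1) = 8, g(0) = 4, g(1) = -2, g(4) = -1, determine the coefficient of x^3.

31/120

Build the Lagrange basis polynomials:
L_0(x) = (x + 1)x(x - 1)(x - 4) / [480] = (1/480)x^4 - (1/120)x^3 - (1/480)x^2 + (1/120)x
L_1(x) = (x + 4)x(x - 1)(x - 4) / [-30] = -(1/30)x^4 + (1/30)x^3 + (8/15)x^2 - (8/15)x
L_2(x) = (x + 4)(x + 1)(x - 1)(x - 4) / [16] = (1/16)x^4 - (17/16)x^2 + 1
L_3(x) = (x + 4)(x + 1)x(x - 4) / [-30] = -(1/30)x^4 - (1/30)x^3 + (8/15)x^2 + (8/15)x
L_4(x) = (x + 4)(x + 1)x(x - 1) / [480] = (1/480)x^4 + (1/120)x^3 - (1/480)x^2 - (1/120)x
g(x) = 8·L_0 + 8·L_1 + 4·L_2 + (-2)·L_3 + (-1)·L_4
Only the coefficient of x^3 is needed; take it from each L_i and combine:
8·(-1/120) + 8·(1/30) + 4·(0) + (-2)·(-1/30) + (-1)·(1/120) = 31/120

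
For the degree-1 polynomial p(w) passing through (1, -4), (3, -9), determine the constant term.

L_0(w) = (w - 3) / [-2] = -(1/2)w + 3/2
L_1(w) = (w - 1) / [2] = (1/2)w - 1/2
p(w) = (-4)·L_0 + (-9)·L_1
Only the constant term is needed; take it from each L_i and combine:
(-4)·(3/2) + (-9)·(-1/2) = -3/2

-3/2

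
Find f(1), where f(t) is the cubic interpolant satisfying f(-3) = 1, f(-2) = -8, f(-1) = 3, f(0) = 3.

-39

Evaluate each Lagrange basis at t = 1:
L_0(1) = (3)·(2)·(1)/[(-1)·(-2)·(-3)] = -1
L_1(1) = (4)·(2)·(1)/[(1)·(-1)·(-2)] = 4
L_2(1) = (4)·(3)·(1)/[(2)·(1)·(-1)] = -6
L_3(1) = (4)·(3)·(2)/[(3)·(2)·(1)] = 4
Sum: 1·(-1) + (-8)·(4) + 3·(-6) + 3·(4) = -39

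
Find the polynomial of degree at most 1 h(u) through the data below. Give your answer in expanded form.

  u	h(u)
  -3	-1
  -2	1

Build the Lagrange basis polynomials:
L_0(u) = (u + 2) / [-1] = -u - 2
L_1(u) = (u + 3) / [1] = u + 3
h(u) = (-1)·L_0 + 1·L_1
  (-1)·L_0(u) = u + 2
  1·L_1(u) = u + 3
Adding term by term: 2u + 5

h(u) = 2u + 5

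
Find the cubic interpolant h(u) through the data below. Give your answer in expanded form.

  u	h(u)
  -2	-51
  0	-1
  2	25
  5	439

h(u) = 4u^3 - 3u^2 + 3u - 1

Build the Lagrange basis polynomials:
L_0(u) = u(u - 2)(u - 5) / [-56] = -(1/56)u^3 + (1/8)u^2 - (5/28)u
L_1(u) = (u + 2)(u - 2)(u - 5) / [20] = (1/20)u^3 - (1/4)u^2 - (1/5)u + 1
L_2(u) = (u + 2)u(u - 5) / [-24] = -(1/24)u^3 + (1/8)u^2 + (5/12)u
L_3(u) = (u + 2)u(u - 2) / [105] = (1/105)u^3 - (4/105)u
h(u) = (-51)·L_0 + (-1)·L_1 + 25·L_2 + 439·L_3
  (-51)·L_0(u) = (51/56)u^3 - (51/8)u^2 + (255/28)u
  (-1)·L_1(u) = -(1/20)u^3 + (1/4)u^2 + (1/5)u - 1
  25·L_2(u) = -(25/24)u^3 + (25/8)u^2 + (125/12)u
  439·L_3(u) = (439/105)u^3 - (1756/105)u
Adding term by term: 4u^3 - 3u^2 + 3u - 1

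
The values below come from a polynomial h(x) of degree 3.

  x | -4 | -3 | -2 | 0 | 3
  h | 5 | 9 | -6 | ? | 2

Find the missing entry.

-1783/35

The 4 known values determine h uniquely (degree ≤ 3).
Evaluate each Lagrange basis at x = 0:
L_0(0) = (3)·(2)·(-3)/[(-1)·(-2)·(-7)] = 9/7
L_1(0) = (4)·(2)·(-3)/[(1)·(-1)·(-6)] = -4
L_2(0) = (4)·(3)·(-3)/[(2)·(1)·(-5)] = 18/5
L_3(0) = (4)·(3)·(2)/[(7)·(6)·(5)] = 4/35
Sum: 5·(9/7) + 9·(-4) + (-6)·(18/5) + 2·(4/35) = -1783/35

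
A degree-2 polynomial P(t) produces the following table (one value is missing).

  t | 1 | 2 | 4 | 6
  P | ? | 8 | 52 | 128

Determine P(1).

-2

The 3 known values determine P uniquely (degree ≤ 2).
L_0(1) = (-3)·(-5)/[(-2)·(-4)] = 15/8
L_1(1) = (-1)·(-5)/[(2)·(-2)] = -5/4
L_2(1) = (-1)·(-3)/[(4)·(2)] = 3/8
Sum: 8·(15/8) + 52·(-5/4) + 128·(3/8) = -2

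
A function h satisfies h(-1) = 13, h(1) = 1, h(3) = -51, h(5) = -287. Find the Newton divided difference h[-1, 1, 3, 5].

h[-1,1] = (1 - 13) / (1 - (-1)) = -6
h[1,3] = (-51 - 1) / (3 - 1) = -26
h[3,5] = (-287 - (-51)) / (5 - 3) = -118
h[-1,1,3] = (-26 - (-6)) / (3 - (-1)) = -5
h[1,3,5] = (-118 - (-26)) / (5 - 1) = -23
h[-1,1,3,5] = (-23 - (-5)) / (5 - (-1)) = -3

-3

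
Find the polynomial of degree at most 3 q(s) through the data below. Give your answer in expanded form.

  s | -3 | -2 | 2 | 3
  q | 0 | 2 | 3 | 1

q(s) = -(1/60)s^3 - (2/5)s^2 + (19/60)s + 41/10

Newton's divided differences:
q[-3,-2] = (2 - 0) / (-2 - (-3)) = 2
q[-2,2] = (3 - 2) / (2 - (-2)) = 1/4
q[2,3] = (1 - 3) / (3 - 2) = -2
q[-3,-2,2] = (1/4 - 2) / (2 - (-3)) = -7/20
q[-2,2,3] = (-2 - 1/4) / (3 - (-2)) = -9/20
q[-3,-2,2,3] = (-9/20 - (-7/20)) / (3 - (-3)) = -1/60
q(s) = 2·(s + 3) + (-7/20)·(s + 3)(s + 2) + (-1/60)·(s + 3)(s + 2)(s - 2)
Expanding: q(s) = -(1/60)s^3 - (2/5)s^2 + (19/60)s + 41/10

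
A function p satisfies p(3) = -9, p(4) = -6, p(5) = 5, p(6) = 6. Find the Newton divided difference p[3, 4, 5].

p[3,4] = (-6 - (-9)) / (4 - 3) = 3
p[4,5] = (5 - (-6)) / (5 - 4) = 11
p[3,4,5] = (11 - 3) / (5 - 3) = 4

4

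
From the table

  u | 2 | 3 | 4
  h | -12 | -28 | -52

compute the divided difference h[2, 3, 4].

h[2,3] = (-28 - (-12)) / (3 - 2) = -16
h[3,4] = (-52 - (-28)) / (4 - 3) = -24
h[2,3,4] = (-24 - (-16)) / (4 - 2) = -4

-4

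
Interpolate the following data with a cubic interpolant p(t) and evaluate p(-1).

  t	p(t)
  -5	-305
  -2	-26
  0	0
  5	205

-5

L_0(-1) = (1)·(-1)·(-6)/[(-3)·(-5)·(-10)] = -1/25
L_1(-1) = (4)·(-1)·(-6)/[(3)·(-2)·(-7)] = 4/7
L_2(-1) = (4)·(1)·(-6)/[(5)·(2)·(-5)] = 12/25
L_3(-1) = (4)·(1)·(-1)/[(10)·(7)·(5)] = -2/175
Sum: (-305)·(-1/25) + (-26)·(4/7) + 0 + 205·(-2/175) = -5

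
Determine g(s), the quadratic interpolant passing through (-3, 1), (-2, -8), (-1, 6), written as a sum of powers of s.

Newton's divided differences:
g[-3,-2] = (-8 - 1) / (-2 - (-3)) = -9
g[-2,-1] = (6 - (-8)) / (-1 - (-2)) = 14
g[-3,-2,-1] = (14 - (-9)) / (-1 - (-3)) = 23/2
g(s) = 1 + (-9)·(s + 3) + (23/2)·(s + 3)(s + 2)
Expanding: g(s) = (23/2)s^2 + (97/2)s + 43

g(s) = (23/2)s^2 + (97/2)s + 43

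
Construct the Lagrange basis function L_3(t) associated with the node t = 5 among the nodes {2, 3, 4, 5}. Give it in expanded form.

L_3(t) = (t - 2)(t - 3)(t - 4) / [(3)·(2)·(1)]
       = (t^3 - 9t^2 + 26t - 24) / (6)

L_3(t) = (1/6)t^3 - (3/2)t^2 + (13/3)t - 4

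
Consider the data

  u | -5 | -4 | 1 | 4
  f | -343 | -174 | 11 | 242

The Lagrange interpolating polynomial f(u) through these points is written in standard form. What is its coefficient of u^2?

Build the Lagrange basis polynomials:
L_0(u) = (u + 4)(u - 1)(u - 4) / [-54] = -(1/54)u^3 + (1/54)u^2 + (8/27)u - 8/27
L_1(u) = (u + 5)(u - 1)(u - 4) / [40] = (1/40)u^3 - (21/40)u + 1/2
L_2(u) = (u + 5)(u + 4)(u - 4) / [-90] = -(1/90)u^3 - (1/18)u^2 + (8/45)u + 8/9
L_3(u) = (u + 5)(u + 4)(u - 1) / [216] = (1/216)u^3 + (1/27)u^2 + (11/216)u - 5/54
f(u) = (-343)·L_0 + (-174)·L_1 + 11·L_2 + 242·L_3
Only the coefficient of u^2 is needed; take it from each L_i and combine:
(-343)·(1/54) + (-174)·(0) + 11·(-1/18) + 242·(1/27) = 2

2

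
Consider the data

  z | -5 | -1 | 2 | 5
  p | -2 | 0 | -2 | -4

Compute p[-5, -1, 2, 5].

1/60

p[-5,-1] = (0 - (-2)) / (-1 - (-5)) = 1/2
p[-1,2] = (-2 - 0) / (2 - (-1)) = -2/3
p[2,5] = (-4 - (-2)) / (5 - 2) = -2/3
p[-5,-1,2] = (-2/3 - 1/2) / (2 - (-5)) = -1/6
p[-1,2,5] = (-2/3 - (-2/3)) / (5 - (-1)) = 0
p[-5,-1,2,5] = (0 - (-1/6)) / (5 - (-5)) = 1/60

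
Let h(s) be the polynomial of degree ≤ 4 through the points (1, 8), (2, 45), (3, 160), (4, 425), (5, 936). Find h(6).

L_0(6) = (4)·(3)·(2)·(1)/[(-1)·(-2)·(-3)·(-4)] = 1
L_1(6) = (5)·(3)·(2)·(1)/[(1)·(-1)·(-2)·(-3)] = -5
L_2(6) = (5)·(4)·(2)·(1)/[(2)·(1)·(-1)·(-2)] = 10
L_3(6) = (5)·(4)·(3)·(1)/[(3)·(2)·(1)·(-1)] = -10
L_4(6) = (5)·(4)·(3)·(2)/[(4)·(3)·(2)·(1)] = 5
Sum: 8·(1) + 45·(-5) + 160·(10) + 425·(-10) + 936·(5) = 1813

1813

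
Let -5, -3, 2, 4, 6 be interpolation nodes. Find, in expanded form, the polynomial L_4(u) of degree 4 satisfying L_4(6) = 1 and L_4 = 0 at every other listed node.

L_4(u) = (1/792)u^4 + (1/396)u^3 - (25/792)u^2 - (13/396)u + 5/33

L_4(u) = (u + 5)(u + 3)(u - 2)(u - 4) / [(11)·(9)·(4)·(2)]
       = (u^4 + 2u^3 - 25u^2 - 26u + 120) / (792)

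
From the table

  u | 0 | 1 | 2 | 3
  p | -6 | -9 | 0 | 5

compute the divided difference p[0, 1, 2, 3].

-8/3

p[0,1] = (-9 - (-6)) / (1 - 0) = -3
p[1,2] = (0 - (-9)) / (2 - 1) = 9
p[2,3] = (5 - 0) / (3 - 2) = 5
p[0,1,2] = (9 - (-3)) / (2 - 0) = 6
p[1,2,3] = (5 - 9) / (3 - 1) = -2
p[0,1,2,3] = (-2 - 6) / (3 - 0) = -8/3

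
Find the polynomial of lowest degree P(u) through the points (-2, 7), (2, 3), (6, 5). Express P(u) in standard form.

Build the Lagrange basis polynomials:
L_0(u) = (u - 2)(u - 6) / [32] = (1/32)u^2 - (1/4)u + 3/8
L_1(u) = (u + 2)(u - 6) / [-16] = -(1/16)u^2 + (1/4)u + 3/4
L_2(u) = (u + 2)(u - 2) / [32] = (1/32)u^2 - 1/8
P(u) = 7·L_0 + 3·L_1 + 5·L_2
  7·L_0(u) = (7/32)u^2 - (7/4)u + 21/8
  3·L_1(u) = -(3/16)u^2 + (3/4)u + 9/4
  5·L_2(u) = (5/32)u^2 - 5/8
Adding term by term: (3/16)u^2 - u + 17/4

P(u) = (3/16)u^2 - u + 17/4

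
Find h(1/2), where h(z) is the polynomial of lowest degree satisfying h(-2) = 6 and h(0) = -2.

L_0(1/2) = (1/2)/[(-2)] = -1/4
L_1(1/2) = (5/2)/[(2)] = 5/4
Sum: 6·(-1/4) + (-2)·(5/4) = -4

-4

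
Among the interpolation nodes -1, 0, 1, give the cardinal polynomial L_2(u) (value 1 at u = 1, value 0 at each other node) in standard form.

L_2(u) = (u + 1)u / [(2)·(1)]
       = (u^2 + u) / (2)

L_2(u) = (1/2)u^2 + (1/2)u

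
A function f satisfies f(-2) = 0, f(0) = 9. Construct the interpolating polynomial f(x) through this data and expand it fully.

f(x) = (9/2)x + 9

Build the Lagrange basis polynomials:
L_0(x) = x / [-2] = -(1/2)x
L_1(x) = (x + 2) / [2] = (1/2)x + 1
f(x) = 0·L_0 + 9·L_1
  0·L_0(x) = 0
  9·L_1(x) = (9/2)x + 9
Adding term by term: (9/2)x + 9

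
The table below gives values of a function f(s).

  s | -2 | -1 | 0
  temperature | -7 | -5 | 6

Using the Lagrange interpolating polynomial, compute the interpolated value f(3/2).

315/8

L_0(3/2) = (5/2)·(3/2)/[(-1)·(-2)] = 15/8
L_1(3/2) = (7/2)·(3/2)/[(1)·(-1)] = -21/4
L_2(3/2) = (7/2)·(5/2)/[(2)·(1)] = 35/8
Sum: (-7)·(15/8) + (-5)·(-21/4) + 6·(35/8) = 315/8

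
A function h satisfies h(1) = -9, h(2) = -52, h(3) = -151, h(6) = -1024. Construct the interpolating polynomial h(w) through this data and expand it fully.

Build the Lagrange basis polynomials:
L_0(w) = (w - 2)(w - 3)(w - 6) / [-10] = -(1/10)w^3 + (11/10)w^2 - (18/5)w + 18/5
L_1(w) = (w - 1)(w - 3)(w - 6) / [4] = (1/4)w^3 - (5/2)w^2 + (27/4)w - 9/2
L_2(w) = (w - 1)(w - 2)(w - 6) / [-6] = -(1/6)w^3 + (3/2)w^2 - (10/3)w + 2
L_3(w) = (w - 1)(w - 2)(w - 3) / [60] = (1/60)w^3 - (1/10)w^2 + (11/60)w - 1/10
h(w) = (-9)·L_0 + (-52)·L_1 + (-151)·L_2 + (-1024)·L_3
  (-9)·L_0(w) = (9/10)w^3 - (99/10)w^2 + (162/5)w - 162/5
  (-52)·L_1(w) = -13w^3 + 130w^2 - 351w + 234
  (-151)·L_2(w) = (151/6)w^3 - (453/2)w^2 + (1510/3)w - 302
  (-1024)·L_3(w) = -(256/15)w^3 + (512/5)w^2 - (2816/15)w + 512/5
Adding term by term: -4w^3 - 4w^2 - 3w + 2

h(w) = -4w^3 - 4w^2 - 3w + 2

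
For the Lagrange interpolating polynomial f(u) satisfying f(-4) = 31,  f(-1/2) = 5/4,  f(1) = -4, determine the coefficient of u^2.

Build the Lagrange basis polynomials:
L_0(u) = (u + 1/2)(u - 1) / [35/2] = (2/35)u^2 - (1/35)u - 1/35
L_1(u) = (u + 4)(u - 1) / [-21/4] = -(4/21)u^2 - (4/7)u + 16/21
L_2(u) = (u + 4)(u + 1/2) / [15/2] = (2/15)u^2 + (3/5)u + 4/15
f(u) = 31·L_0 + (5/4)·L_1 + (-4)·L_2
Only the coefficient of u^2 is needed; take it from each L_i and combine:
31·(2/35) + (5/4)·(-4/21) + (-4)·(2/15) = 1

1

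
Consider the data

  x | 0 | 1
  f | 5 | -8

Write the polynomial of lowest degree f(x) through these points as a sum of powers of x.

f(x) = -13x + 5

Build the Lagrange basis polynomials:
L_0(x) = (x - 1) / [-1] = -x + 1
L_1(x) = x / [1] = x
f(x) = 5·L_0 + (-8)·L_1
  5·L_0(x) = -5x + 5
  (-8)·L_1(x) = -8x
Adding term by term: -13x + 5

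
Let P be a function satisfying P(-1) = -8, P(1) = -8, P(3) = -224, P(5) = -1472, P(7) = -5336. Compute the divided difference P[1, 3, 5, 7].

-33

P[1,3] = (-224 - (-8)) / (3 - 1) = -108
P[3,5] = (-1472 - (-224)) / (5 - 3) = -624
P[5,7] = (-5336 - (-1472)) / (7 - 5) = -1932
P[1,3,5] = (-624 - (-108)) / (5 - 1) = -129
P[3,5,7] = (-1932 - (-624)) / (7 - 3) = -327
P[1,3,5,7] = (-327 - (-129)) / (7 - 1) = -33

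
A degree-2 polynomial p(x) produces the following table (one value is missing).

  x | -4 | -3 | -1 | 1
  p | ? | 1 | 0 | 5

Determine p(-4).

The 3 known values determine p uniquely (degree ≤ 2).
Evaluate each Lagrange basis at x = -4:
L_0(-4) = (-3)·(-5)/[(-2)·(-4)] = 15/8
L_1(-4) = (-1)·(-5)/[(2)·(-2)] = -5/4
L_2(-4) = (-1)·(-3)/[(4)·(2)] = 3/8
Sum: 1·(15/8) + 0 + 5·(3/8) = 15/4

15/4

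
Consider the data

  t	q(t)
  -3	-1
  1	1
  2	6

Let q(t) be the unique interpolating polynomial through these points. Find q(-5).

44/5

Using Newton's divided-difference form:
q[-3,1] = (1 - (-1)) / (1 - (-3)) = 1/2
q[1,2] = (6 - 1) / (2 - 1) = 5
q[-3,1,2] = (5 - 1/2) / (2 - (-3)) = 9/10
q(-5) = -1 + (1/2)·(-2) + (9/10)·(-2)·(-6) = 44/5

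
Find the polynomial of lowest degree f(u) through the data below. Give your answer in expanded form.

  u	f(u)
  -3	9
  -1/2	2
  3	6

L_0(u) = (u + 1/2)(u - 3) / [15] = (1/15)u^2 - (1/6)u - 1/10
L_1(u) = (u + 3)(u - 3) / [-35/4] = -(4/35)u^2 + 36/35
L_2(u) = (u + 3)(u + 1/2) / [21] = (1/21)u^2 + (1/6)u + 1/14
f(u) = 9·L_0 + 2·L_1 + 6·L_2
  9·L_0(u) = (3/5)u^2 - (3/2)u - 9/10
  2·L_1(u) = -(8/35)u^2 + 72/35
  6·L_2(u) = (2/7)u^2 + u + 3/7
Adding term by term: (23/35)u^2 - (1/2)u + 111/70

f(u) = (23/35)u^2 - (1/2)u + 111/70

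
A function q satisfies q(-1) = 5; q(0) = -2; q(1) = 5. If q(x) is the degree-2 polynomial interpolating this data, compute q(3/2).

55/4

Evaluate each Lagrange basis at x = 3/2:
L_0(3/2) = (3/2)·(1/2)/[(-1)·(-2)] = 3/8
L_1(3/2) = (5/2)·(1/2)/[(1)·(-1)] = -5/4
L_2(3/2) = (5/2)·(3/2)/[(2)·(1)] = 15/8
Sum: 5·(3/8) + (-2)·(-5/4) + 5·(15/8) = 55/4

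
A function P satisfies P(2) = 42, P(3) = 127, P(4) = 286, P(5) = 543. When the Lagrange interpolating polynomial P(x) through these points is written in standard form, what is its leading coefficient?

Build the Lagrange basis polynomials:
L_0(x) = (x - 3)(x - 4)(x - 5) / [-6] = -(1/6)x^3 + 2x^2 - (47/6)x + 10
L_1(x) = (x - 2)(x - 4)(x - 5) / [2] = (1/2)x^3 - (11/2)x^2 + 19x - 20
L_2(x) = (x - 2)(x - 3)(x - 5) / [-2] = -(1/2)x^3 + 5x^2 - (31/2)x + 15
L_3(x) = (x - 2)(x - 3)(x - 4) / [6] = (1/6)x^3 - (3/2)x^2 + (13/3)x - 4
P(x) = 42·L_0 + 127·L_1 + 286·L_2 + 543·L_3
Only the coefficient of x^3 is needed; take it from each L_i and combine:
42·(-1/6) + 127·(1/2) + 286·(-1/2) + 543·(1/6) = 4

4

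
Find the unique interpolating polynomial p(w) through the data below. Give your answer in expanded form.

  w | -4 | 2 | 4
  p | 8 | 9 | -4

p(w) = -(5/6)w^2 - (3/2)w + 46/3

Newton's divided differences:
p[-4,2] = (9 - 8) / (2 - (-4)) = 1/6
p[2,4] = (-4 - 9) / (4 - 2) = -13/2
p[-4,2,4] = (-13/2 - 1/6) / (4 - (-4)) = -5/6
p(w) = 8 + (1/6)·(w + 4) + (-5/6)·(w + 4)(w - 2)
Expanding: p(w) = -(5/6)w^2 - (3/2)w + 46/3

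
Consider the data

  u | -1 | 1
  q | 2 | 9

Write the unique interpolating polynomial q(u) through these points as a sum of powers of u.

Build the Lagrange basis polynomials:
L_0(u) = (u - 1) / [-2] = -(1/2)u + 1/2
L_1(u) = (u + 1) / [2] = (1/2)u + 1/2
q(u) = 2·L_0 + 9·L_1
  2·L_0(u) = -u + 1
  9·L_1(u) = (9/2)u + 9/2
Adding term by term: (7/2)u + 11/2

q(u) = (7/2)u + 11/2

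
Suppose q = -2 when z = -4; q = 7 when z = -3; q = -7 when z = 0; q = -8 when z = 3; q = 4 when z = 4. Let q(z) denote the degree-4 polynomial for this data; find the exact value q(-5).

Using Newton's divided-difference form:
q[-4,-3] = (7 - (-2)) / (-3 - (-4)) = 9
q[-3,0] = (-7 - 7) / (0 - (-3)) = -14/3
q[0,3] = (-8 - (-7)) / (3 - 0) = -1/3
q[3,4] = (4 - (-8)) / (4 - 3) = 12
q[-4,-3,0] = (-14/3 - 9) / (0 - (-4)) = -41/12
q[-3,0,3] = (-1/3 - (-14/3)) / (3 - (-3)) = 13/18
q[0,3,4] = (12 - (-1/3)) / (4 - 0) = 37/12
q[-4,-3,0,3] = (13/18 - (-41/12)) / (3 - (-4)) = 149/252
q[-3,0,3,4] = (37/12 - 13/18) / (4 - (-3)) = 85/252
q[-4,-3,0,3,4] = (85/252 - 149/252) / (4 - (-4)) = -2/63
q(-5) = -2 + 9·(-1) + (-41/12)·(-1)·(-2) + (149/252)·(-1)·(-2)·(-5) + (-2/63)·(-1)·(-2)·(-5)·(-8) = -184/7

-184/7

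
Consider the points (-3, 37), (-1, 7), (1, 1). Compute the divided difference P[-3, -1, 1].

P[-3,-1] = (7 - 37) / (-1 - (-3)) = -15
P[-1,1] = (1 - 7) / (1 - (-1)) = -3
P[-3,-1,1] = (-3 - (-15)) / (1 - (-3)) = 3

3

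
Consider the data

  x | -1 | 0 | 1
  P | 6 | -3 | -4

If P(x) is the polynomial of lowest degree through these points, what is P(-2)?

23

L_0(-2) = (-2)·(-3)/[(-1)·(-2)] = 3
L_1(-2) = (-1)·(-3)/[(1)·(-1)] = -3
L_2(-2) = (-1)·(-2)/[(2)·(1)] = 1
Sum: 6·(3) + (-3)·(-3) + (-4)·(1) = 23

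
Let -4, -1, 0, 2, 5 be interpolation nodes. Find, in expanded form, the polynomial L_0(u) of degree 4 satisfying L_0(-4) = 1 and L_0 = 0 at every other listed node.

L_0(u) = (1/648)u^4 - (1/108)u^3 + (1/216)u^2 + (5/324)u

L_0(u) = (u + 1)u(u - 2)(u - 5) / [(-3)·(-4)·(-6)·(-9)]
       = (u^4 - 6u^3 + 3u^2 + 10u) / (648)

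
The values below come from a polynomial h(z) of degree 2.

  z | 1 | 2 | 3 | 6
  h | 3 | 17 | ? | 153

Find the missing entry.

39

The 3 known values determine h uniquely (degree ≤ 2).
L_0(3) = (1)·(-3)/[(-1)·(-5)] = -3/5
L_1(3) = (2)·(-3)/[(1)·(-4)] = 3/2
L_2(3) = (2)·(1)/[(5)·(4)] = 1/10
Sum: 3·(-3/5) + 17·(3/2) + 153·(1/10) = 39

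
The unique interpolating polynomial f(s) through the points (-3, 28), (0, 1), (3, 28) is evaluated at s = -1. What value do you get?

Evaluate each Lagrange basis at s = -1:
L_0(-1) = (-1)·(-4)/[(-3)·(-6)] = 2/9
L_1(-1) = (2)·(-4)/[(3)·(-3)] = 8/9
L_2(-1) = (2)·(-1)/[(6)·(3)] = -1/9
Sum: 28·(2/9) + 1·(8/9) + 28·(-1/9) = 4

4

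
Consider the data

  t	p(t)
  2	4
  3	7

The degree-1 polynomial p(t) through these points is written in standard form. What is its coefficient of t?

3

L_0(t) = (t - 3) / [-1] = -t + 3
L_1(t) = (t - 2) / [1] = t - 2
p(t) = 4·L_0 + 7·L_1
Only the coefficient of t is needed; take it from each L_i and combine:
4·(-1) + 7·(1) = 3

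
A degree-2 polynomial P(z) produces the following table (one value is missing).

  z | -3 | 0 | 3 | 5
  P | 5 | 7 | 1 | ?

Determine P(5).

The 3 known values determine P uniquely (degree ≤ 2).
Evaluate each Lagrange basis at z = 5:
L_0(5) = (5)·(2)/[(-3)·(-6)] = 5/9
L_1(5) = (8)·(2)/[(3)·(-3)] = -16/9
L_2(5) = (8)·(5)/[(6)·(3)] = 20/9
Sum: 5·(5/9) + 7·(-16/9) + 1·(20/9) = -67/9

-67/9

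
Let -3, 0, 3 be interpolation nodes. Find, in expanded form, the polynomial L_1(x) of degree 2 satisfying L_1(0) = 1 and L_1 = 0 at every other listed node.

L_1(x) = -(1/9)x^2 + 1

L_1(x) = (x + 3)(x - 3) / [(3)·(-3)]
       = (x^2 - 9) / (-9)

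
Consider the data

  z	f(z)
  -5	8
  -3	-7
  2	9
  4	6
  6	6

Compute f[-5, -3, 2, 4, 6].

101/3080

f[-5,-3] = (-7 - 8) / (-3 - (-5)) = -15/2
f[-3,2] = (9 - (-7)) / (2 - (-3)) = 16/5
f[2,4] = (6 - 9) / (4 - 2) = -3/2
f[4,6] = (6 - 6) / (6 - 4) = 0
f[-5,-3,2] = (16/5 - (-15/2)) / (2 - (-5)) = 107/70
f[-3,2,4] = (-3/2 - 16/5) / (4 - (-3)) = -47/70
f[2,4,6] = (0 - (-3/2)) / (6 - 2) = 3/8
f[-5,-3,2,4] = (-47/70 - 107/70) / (4 - (-5)) = -11/45
f[-3,2,4,6] = (3/8 - (-47/70)) / (6 - (-3)) = 293/2520
f[-5,-3,2,4,6] = (293/2520 - (-11/45)) / (6 - (-5)) = 101/3080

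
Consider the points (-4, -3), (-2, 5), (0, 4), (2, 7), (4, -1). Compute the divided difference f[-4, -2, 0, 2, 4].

-7/96

f[-4,-2] = (5 - (-3)) / (-2 - (-4)) = 4
f[-2,0] = (4 - 5) / (0 - (-2)) = -1/2
f[0,2] = (7 - 4) / (2 - 0) = 3/2
f[2,4] = (-1 - 7) / (4 - 2) = -4
f[-4,-2,0] = (-1/2 - 4) / (0 - (-4)) = -9/8
f[-2,0,2] = (3/2 - (-1/2)) / (2 - (-2)) = 1/2
f[0,2,4] = (-4 - 3/2) / (4 - 0) = -11/8
f[-4,-2,0,2] = (1/2 - (-9/8)) / (2 - (-4)) = 13/48
f[-2,0,2,4] = (-11/8 - 1/2) / (4 - (-2)) = -5/16
f[-4,-2,0,2,4] = (-5/16 - 13/48) / (4 - (-4)) = -7/96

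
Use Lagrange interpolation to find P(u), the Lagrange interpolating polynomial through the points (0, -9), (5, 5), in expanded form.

L_0(u) = (u - 5) / [-5] = -(1/5)u + 1
L_1(u) = u / [5] = (1/5)u
P(u) = (-9)·L_0 + 5·L_1
  (-9)·L_0(u) = (9/5)u - 9
  5·L_1(u) = u
Adding term by term: (14/5)u - 9

P(u) = (14/5)u - 9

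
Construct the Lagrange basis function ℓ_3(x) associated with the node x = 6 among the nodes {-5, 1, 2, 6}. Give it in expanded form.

ℓ_3(x) = (1/220)x^3 + (1/110)x^2 - (13/220)x + 1/22

ℓ_3(x) = (x + 5)(x - 1)(x - 2) / [(11)·(5)·(4)]
       = (x^3 + 2x^2 - 13x + 10) / (220)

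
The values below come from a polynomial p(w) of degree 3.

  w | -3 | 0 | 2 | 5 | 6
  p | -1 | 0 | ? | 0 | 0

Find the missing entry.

1/9

The 4 known values determine p uniquely (degree ≤ 3).
Evaluate each Lagrange basis at w = 2:
L_0(2) = (2)·(-3)·(-4)/[(-3)·(-8)·(-9)] = -1/9
L_1(2) = (5)·(-3)·(-4)/[(3)·(-5)·(-6)] = 2/3
L_2(2) = (5)·(2)·(-4)/[(8)·(5)·(-1)] = 1
L_3(2) = (5)·(2)·(-3)/[(9)·(6)·(1)] = -5/9
Sum: (-1)·(-1/9) + 0 + 0 + 0 = 1/9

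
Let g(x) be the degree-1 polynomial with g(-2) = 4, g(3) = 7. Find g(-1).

Evaluate each Lagrange basis at x = -1:
L_0(-1) = (-4)/[(-5)] = 4/5
L_1(-1) = (1)/[(5)] = 1/5
Sum: 4·(4/5) + 7·(1/5) = 23/5

23/5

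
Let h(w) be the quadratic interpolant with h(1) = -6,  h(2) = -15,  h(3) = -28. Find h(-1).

0

L_0(-1) = (-3)·(-4)/[(-1)·(-2)] = 6
L_1(-1) = (-2)·(-4)/[(1)·(-1)] = -8
L_2(-1) = (-2)·(-3)/[(2)·(1)] = 3
Sum: (-6)·(6) + (-15)·(-8) + (-28)·(3) = 0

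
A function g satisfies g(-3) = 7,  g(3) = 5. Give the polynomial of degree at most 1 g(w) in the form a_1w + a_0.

g(w) = -(1/3)w + 6

Build the Lagrange basis polynomials:
L_0(w) = (w - 3) / [-6] = -(1/6)w + 1/2
L_1(w) = (w + 3) / [6] = (1/6)w + 1/2
g(w) = 7·L_0 + 5·L_1
  7·L_0(w) = -(7/6)w + 7/2
  5·L_1(w) = (5/6)w + 5/2
Adding term by term: -(1/3)w + 6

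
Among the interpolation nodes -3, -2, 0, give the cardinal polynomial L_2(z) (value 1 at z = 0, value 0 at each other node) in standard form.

L_2(z) = (z + 3)(z + 2) / [(3)·(2)]
       = (z^2 + 5z + 6) / (6)

L_2(z) = (1/6)z^2 + (5/6)z + 1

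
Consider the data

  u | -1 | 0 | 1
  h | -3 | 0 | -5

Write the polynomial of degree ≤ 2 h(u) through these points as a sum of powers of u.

h(u) = -4u^2 - u

Newton's divided differences:
h[-1,0] = (0 - (-3)) / (0 - (-1)) = 3
h[0,1] = (-5 - 0) / (1 - 0) = -5
h[-1,0,1] = (-5 - 3) / (1 - (-1)) = -4
h(u) = -3 + 3·(u + 1) + (-4)·(u + 1)u
Expanding: h(u) = -4u^2 - u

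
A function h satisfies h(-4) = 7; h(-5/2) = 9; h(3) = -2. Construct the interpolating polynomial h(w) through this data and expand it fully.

h(w) = -(10/21)w^2 - (37/21)w + 53/7

Newton's divided differences:
h[-4,-5/2] = (9 - 7) / (-5/2 - (-4)) = 4/3
h[-5/2,3] = (-2 - 9) / (3 - (-5/2)) = -2
h[-4,-5/2,3] = (-2 - 4/3) / (3 - (-4)) = -10/21
h(w) = 7 + (4/3)·(w + 4) + (-10/21)·(w + 4)(w + 5/2)
Expanding: h(w) = -(10/21)w^2 - (37/21)w + 53/7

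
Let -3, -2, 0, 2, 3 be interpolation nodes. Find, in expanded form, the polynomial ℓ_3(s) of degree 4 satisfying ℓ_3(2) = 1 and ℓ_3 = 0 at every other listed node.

ℓ_3(s) = -(1/40)s^4 - (1/20)s^3 + (9/40)s^2 + (9/20)s

ℓ_3(s) = (s + 3)(s + 2)s(s - 3) / [(5)·(4)·(2)·(-1)]
       = (s^4 + 2s^3 - 9s^2 - 18s) / (-40)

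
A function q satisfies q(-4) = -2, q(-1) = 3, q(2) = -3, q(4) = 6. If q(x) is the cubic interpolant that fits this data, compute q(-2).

Evaluate each Lagrange basis at x = -2:
L_0(-2) = (-1)·(-4)·(-6)/[(-3)·(-6)·(-8)] = 1/6
L_1(-2) = (2)·(-4)·(-6)/[(3)·(-3)·(-5)] = 16/15
L_2(-2) = (2)·(-1)·(-6)/[(6)·(3)·(-2)] = -1/3
L_3(-2) = (2)·(-1)·(-4)/[(8)·(5)·(2)] = 1/10
Sum: (-2)·(1/6) + 3·(16/15) + (-3)·(-1/3) + 6·(1/10) = 67/15

67/15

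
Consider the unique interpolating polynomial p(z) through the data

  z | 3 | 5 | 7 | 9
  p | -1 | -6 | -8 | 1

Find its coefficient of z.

L_0(z) = (z - 5)(z - 7)(z - 9) / [-48] = -(1/48)z^3 + (7/16)z^2 - (143/48)z + 105/16
L_1(z) = (z - 3)(z - 7)(z - 9) / [16] = (1/16)z^3 - (19/16)z^2 + (111/16)z - 189/16
L_2(z) = (z - 3)(z - 5)(z - 9) / [-16] = -(1/16)z^3 + (17/16)z^2 - (87/16)z + 135/16
L_3(z) = (z - 3)(z - 5)(z - 7) / [48] = (1/48)z^3 - (5/16)z^2 + (71/48)z - 35/16
p(z) = (-1)·L_0 + (-6)·L_1 + (-8)·L_2 + 1·L_3
Only the coefficient of z is needed; take it from each L_i and combine:
(-1)·(-143/48) + (-6)·(111/16) + (-8)·(-87/16) + 1·(71/48) = 19/3

19/3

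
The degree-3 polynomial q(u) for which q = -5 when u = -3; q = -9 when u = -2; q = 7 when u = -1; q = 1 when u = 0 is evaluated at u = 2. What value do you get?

L_0(2) = (4)·(3)·(2)/[(-1)·(-2)·(-3)] = -4
L_1(2) = (5)·(3)·(2)/[(1)·(-1)·(-2)] = 15
L_2(2) = (5)·(4)·(2)/[(2)·(1)·(-1)] = -20
L_3(2) = (5)·(4)·(3)/[(3)·(2)·(1)] = 10
Sum: (-5)·(-4) + (-9)·(15) + 7·(-20) + 1·(10) = -245

-245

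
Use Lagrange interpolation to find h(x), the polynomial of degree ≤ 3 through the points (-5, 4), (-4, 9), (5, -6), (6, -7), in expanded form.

Build the Lagrange basis polynomials:
L_0(x) = (x + 4)(x - 5)(x - 6) / [-110] = -(1/110)x^3 + (7/110)x^2 + (7/55)x - 12/11
L_1(x) = (x + 5)(x - 5)(x - 6) / [90] = (1/90)x^3 - (1/15)x^2 - (5/18)x + 5/3
L_2(x) = (x + 5)(x + 4)(x - 6) / [-90] = -(1/90)x^3 - (1/30)x^2 + (17/45)x + 4/3
L_3(x) = (x + 5)(x + 4)(x - 5) / [110] = (1/110)x^3 + (2/55)x^2 - (5/22)x - 10/11
h(x) = 4·L_0 + 9·L_1 + (-6)·L_2 + (-7)·L_3
  4·L_0(x) = -(2/55)x^3 + (14/55)x^2 + (28/55)x - 48/11
  9·L_1(x) = (1/10)x^3 - (3/5)x^2 - (5/2)x + 15
  (-6)·L_2(x) = (1/15)x^3 + (1/5)x^2 - (34/15)x - 8
  (-7)·L_3(x) = -(7/110)x^3 - (14/55)x^2 + (35/22)x + 70/11
Adding term by term: (1/15)x^3 - (2/5)x^2 - (8/3)x + 9

h(x) = (1/15)x^3 - (2/5)x^2 - (8/3)x + 9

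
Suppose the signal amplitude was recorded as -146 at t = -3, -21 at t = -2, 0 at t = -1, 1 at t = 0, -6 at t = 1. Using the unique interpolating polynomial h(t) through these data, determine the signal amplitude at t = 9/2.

-25751/16

Evaluate each Lagrange basis at t = 9/2:
L_0(9/2) = (13/2)·(11/2)·(9/2)·(7/2)/[(-1)·(-2)·(-3)·(-4)] = 3003/128
L_1(9/2) = (15/2)·(11/2)·(9/2)·(7/2)/[(1)·(-1)·(-2)·(-3)] = -3465/32
L_2(9/2) = (15/2)·(13/2)·(9/2)·(7/2)/[(2)·(1)·(-1)·(-2)] = 12285/64
L_3(9/2) = (15/2)·(13/2)·(11/2)·(7/2)/[(3)·(2)·(1)·(-1)] = -5005/32
L_4(9/2) = (15/2)·(13/2)·(11/2)·(9/2)/[(4)·(3)·(2)·(1)] = 6435/128
Sum: (-146)·(3003/128) + (-21)·(-3465/32) + 0 + 1·(-5005/32) + (-6)·(6435/128) = -25751/16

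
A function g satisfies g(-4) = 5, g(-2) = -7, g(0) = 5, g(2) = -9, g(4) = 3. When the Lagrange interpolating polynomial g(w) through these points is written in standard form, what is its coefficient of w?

L_0(w) = (w + 2)w(w - 2)(w - 4) / [384] = (1/384)w^4 - (1/96)w^3 - (1/96)w^2 + (1/24)w
L_1(w) = (w + 4)w(w - 2)(w - 4) / [-96] = -(1/96)w^4 + (1/48)w^3 + (1/6)w^2 - (1/3)w
L_2(w) = (w + 4)(w + 2)(w - 2)(w - 4) / [64] = (1/64)w^4 - (5/16)w^2 + 1
L_3(w) = (w + 4)(w + 2)w(w - 4) / [-96] = -(1/96)w^4 - (1/48)w^3 + (1/6)w^2 + (1/3)w
L_4(w) = (w + 4)(w + 2)w(w - 2) / [384] = (1/384)w^4 + (1/96)w^3 - (1/96)w^2 - (1/24)w
g(w) = 5·L_0 + (-7)·L_1 + 5·L_2 + (-9)·L_3 + 3·L_4
Only the coefficient of w is needed; take it from each L_i and combine:
5·(1/24) + (-7)·(-1/3) + 5·(0) + (-9)·(1/3) + 3·(-1/24) = -7/12

-7/12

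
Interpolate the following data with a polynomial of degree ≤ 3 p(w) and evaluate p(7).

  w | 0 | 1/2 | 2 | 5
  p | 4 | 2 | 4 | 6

Evaluate each Lagrange basis at w = 7:
L_0(7) = (13/2)·(5)·(2)/[(-1/2)·(-2)·(-5)] = -13
L_1(7) = (7)·(5)·(2)/[(1/2)·(-3/2)·(-9/2)] = 560/27
L_2(7) = (7)·(13/2)·(2)/[(2)·(3/2)·(-3)] = -91/9
L_3(7) = (7)·(13/2)·(5)/[(5)·(9/2)·(3)] = 91/27
Sum: 4·(-13) + 2·(560/27) + 4·(-91/9) + 6·(91/27) = -830/27

-830/27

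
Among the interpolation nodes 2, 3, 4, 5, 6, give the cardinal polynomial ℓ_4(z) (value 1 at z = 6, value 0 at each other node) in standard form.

ℓ_4(z) = (1/24)z^4 - (7/12)z^3 + (71/24)z^2 - (77/12)z + 5

ℓ_4(z) = (z - 2)(z - 3)(z - 4)(z - 5) / [(4)·(3)·(2)·(1)]
       = (z^4 - 14z^3 + 71z^2 - 154z + 120) / (24)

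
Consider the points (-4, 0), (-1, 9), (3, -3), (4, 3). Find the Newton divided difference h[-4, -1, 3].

-6/7

h[-4,-1] = (9 - 0) / (-1 - (-4)) = 3
h[-1,3] = (-3 - 9) / (3 - (-1)) = -3
h[-4,-1,3] = (-3 - 3) / (3 - (-4)) = -6/7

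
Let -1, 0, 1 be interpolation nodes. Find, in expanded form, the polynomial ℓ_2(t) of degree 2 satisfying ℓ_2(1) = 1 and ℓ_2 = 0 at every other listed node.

ℓ_2(t) = (1/2)t^2 + (1/2)t

ℓ_2(t) = (t + 1)t / [(2)·(1)]
       = (t^2 + t) / (2)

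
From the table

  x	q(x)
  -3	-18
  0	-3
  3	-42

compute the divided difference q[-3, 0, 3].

-3

q[-3,0] = (-3 - (-18)) / (0 - (-3)) = 5
q[0,3] = (-42 - (-3)) / (3 - 0) = -13
q[-3,0,3] = (-13 - 5) / (3 - (-3)) = -3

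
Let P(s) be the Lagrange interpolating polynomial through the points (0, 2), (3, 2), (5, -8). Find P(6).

Evaluate each Lagrange basis at s = 6:
L_0(6) = (3)·(1)/[(-3)·(-5)] = 1/5
L_1(6) = (6)·(1)/[(3)·(-2)] = -1
L_2(6) = (6)·(3)/[(5)·(2)] = 9/5
Sum: 2·(1/5) + 2·(-1) + (-8)·(9/5) = -16

-16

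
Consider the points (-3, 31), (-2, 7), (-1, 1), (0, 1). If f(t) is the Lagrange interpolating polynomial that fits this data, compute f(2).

-29

Evaluate each Lagrange basis at t = 2:
L_0(2) = (4)·(3)·(2)/[(-1)·(-2)·(-3)] = -4
L_1(2) = (5)·(3)·(2)/[(1)·(-1)·(-2)] = 15
L_2(2) = (5)·(4)·(2)/[(2)·(1)·(-1)] = -20
L_3(2) = (5)·(4)·(3)/[(3)·(2)·(1)] = 10
Sum: 31·(-4) + 7·(15) + 1·(-20) + 1·(10) = -29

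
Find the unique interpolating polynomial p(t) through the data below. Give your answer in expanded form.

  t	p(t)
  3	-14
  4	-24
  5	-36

Newton's divided differences:
p[3,4] = (-24 - (-14)) / (4 - 3) = -10
p[4,5] = (-36 - (-24)) / (5 - 4) = -12
p[3,4,5] = (-12 - (-10)) / (5 - 3) = -1
p(t) = -14 + (-10)·(t - 3) + (-1)·(t - 3)(t - 4)
Expanding: p(t) = -t^2 - 3t + 4

p(t) = -t^2 - 3t + 4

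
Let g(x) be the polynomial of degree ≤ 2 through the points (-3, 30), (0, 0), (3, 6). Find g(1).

-2

L_0(1) = (1)·(-2)/[(-3)·(-6)] = -1/9
L_1(1) = (4)·(-2)/[(3)·(-3)] = 8/9
L_2(1) = (4)·(1)/[(6)·(3)] = 2/9
Sum: 30·(-1/9) + 0 + 6·(2/9) = -2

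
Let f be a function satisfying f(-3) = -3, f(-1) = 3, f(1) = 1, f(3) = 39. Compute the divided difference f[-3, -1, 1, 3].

f[-3,-1] = (3 - (-3)) / (-1 - (-3)) = 3
f[-1,1] = (1 - 3) / (1 - (-1)) = -1
f[1,3] = (39 - 1) / (3 - 1) = 19
f[-3,-1,1] = (-1 - 3) / (1 - (-3)) = -1
f[-1,1,3] = (19 - (-1)) / (3 - (-1)) = 5
f[-3,-1,1,3] = (5 - (-1)) / (3 - (-3)) = 1

1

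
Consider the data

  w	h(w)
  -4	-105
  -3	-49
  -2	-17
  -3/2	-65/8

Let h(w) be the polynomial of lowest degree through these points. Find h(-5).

-191

Evaluate each Lagrange basis at w = -5:
L_0(-5) = (-2)·(-3)·(-7/2)/[(-1)·(-2)·(-5/2)] = 21/5
L_1(-5) = (-1)·(-3)·(-7/2)/[(1)·(-1)·(-3/2)] = -7
L_2(-5) = (-1)·(-2)·(-7/2)/[(2)·(1)·(-1/2)] = 7
L_3(-5) = (-1)·(-2)·(-3)/[(5/2)·(3/2)·(1/2)] = -16/5
Sum: (-105)·(21/5) + (-49)·(-7) + (-17)·(7) + (-65/8)·(-16/5) = -191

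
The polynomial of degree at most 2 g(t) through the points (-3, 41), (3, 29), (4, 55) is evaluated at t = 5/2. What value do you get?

Evaluate each Lagrange basis at t = 5/2:
L_0(5/2) = (-1/2)·(-3/2)/[(-6)·(-7)] = 1/56
L_1(5/2) = (11/2)·(-3/2)/[(6)·(-1)] = 11/8
L_2(5/2) = (11/2)·(-1/2)/[(7)·(1)] = -11/28
Sum: 41·(1/56) + 29·(11/8) + 55·(-11/28) = 19

19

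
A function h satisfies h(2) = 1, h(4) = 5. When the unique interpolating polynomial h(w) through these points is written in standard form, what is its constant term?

Build the Lagrange basis polynomials:
L_0(w) = (w - 4) / [-2] = -(1/2)w + 2
L_1(w) = (w - 2) / [2] = (1/2)w - 1
h(w) = 1·L_0 + 5·L_1
Only the constant term is needed; take it from each L_i and combine:
1·(2) + 5·(-1) = -3

-3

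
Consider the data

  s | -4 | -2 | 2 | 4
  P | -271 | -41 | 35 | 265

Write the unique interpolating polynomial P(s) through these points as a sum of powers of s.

P(s) = 4s^3 + 3s - 3

Newton's divided differences:
P[-4,-2] = (-41 - (-271)) / (-2 - (-4)) = 115
P[-2,2] = (35 - (-41)) / (2 - (-2)) = 19
P[2,4] = (265 - 35) / (4 - 2) = 115
P[-4,-2,2] = (19 - 115) / (2 - (-4)) = -16
P[-2,2,4] = (115 - 19) / (4 - (-2)) = 16
P[-4,-2,2,4] = (16 - (-16)) / (4 - (-4)) = 4
P(s) = -271 + 115·(s + 4) + (-16)·(s + 4)(s + 2) + 4·(s + 4)(s + 2)(s - 2)
Expanding: P(s) = 4s^3 + 3s - 3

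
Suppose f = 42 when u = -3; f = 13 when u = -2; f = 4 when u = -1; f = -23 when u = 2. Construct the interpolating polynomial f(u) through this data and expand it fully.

f(u) = -2u^3 - 2u^2 - u + 3

Newton's divided differences:
f[-3,-2] = (13 - 42) / (-2 - (-3)) = -29
f[-2,-1] = (4 - 13) / (-1 - (-2)) = -9
f[-1,2] = (-23 - 4) / (2 - (-1)) = -9
f[-3,-2,-1] = (-9 - (-29)) / (-1 - (-3)) = 10
f[-2,-1,2] = (-9 - (-9)) / (2 - (-2)) = 0
f[-3,-2,-1,2] = (0 - 10) / (2 - (-3)) = -2
f(u) = 42 + (-29)·(u + 3) + 10·(u + 3)(u + 2) + (-2)·(u + 3)(u + 2)(u + 1)
Expanding: f(u) = -2u^3 - 2u^2 - u + 3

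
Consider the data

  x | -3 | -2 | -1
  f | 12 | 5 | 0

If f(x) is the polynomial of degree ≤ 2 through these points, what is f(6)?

Using Newton's divided-difference form:
f[-3,-2] = (5 - 12) / (-2 - (-3)) = -7
f[-2,-1] = (0 - 5) / (-1 - (-2)) = -5
f[-3,-2,-1] = (-5 - (-7)) / (-1 - (-3)) = 1
f(6) = 12 + (-7)·(9) + 1·(9)·(8) = 21

21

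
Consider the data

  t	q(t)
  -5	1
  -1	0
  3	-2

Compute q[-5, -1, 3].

q[-5,-1] = (0 - 1) / (-1 - (-5)) = -1/4
q[-1,3] = (-2 - 0) / (3 - (-1)) = -1/2
q[-5,-1,3] = (-1/2 - (-1/4)) / (3 - (-5)) = -1/32

-1/32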